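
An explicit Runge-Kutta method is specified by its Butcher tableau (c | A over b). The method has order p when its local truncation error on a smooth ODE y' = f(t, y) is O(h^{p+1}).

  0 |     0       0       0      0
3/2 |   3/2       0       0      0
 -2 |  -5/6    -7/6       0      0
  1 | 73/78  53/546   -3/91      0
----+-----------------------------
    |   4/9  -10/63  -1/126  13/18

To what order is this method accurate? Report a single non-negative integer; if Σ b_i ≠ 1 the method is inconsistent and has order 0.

4

b = (4/9, -10/63, -1/126, 13/18)
c = (0, 3/2, -2, 1)
Ac = (0, 0, -7/4, 11/52)
Σ b_i: 4/9·1 + (-10/63)·1 + (-1/126)·1 + 13/18·1 = 1 ✓
b·c: (-10/63)·3/2 + (-1/126)·(-2) + 13/18·1 = 1/2 ✓
b·c²: (-10/63)·9/4 + (-1/126)·4 + 13/18·1 = 1/3 ✓
b·Ac: (-1/126)·(-7/4) + 13/18·11/52 = 1/6 ✓
b·c³: (-10/63)·27/8 + (-1/126)·(-8) + 13/18·1 = 1/4 ✓
b·(c∘Ac): (-1/126)·7/2 + 13/18·11/52 = 1/8 ✓
b·Ac²: (-1/126)·(-21/8) + 13/18·9/104 = 1/12 ✓
b·A²c: 13/18·3/52 = 1/24 ✓; 4 stages ⇒ order 4.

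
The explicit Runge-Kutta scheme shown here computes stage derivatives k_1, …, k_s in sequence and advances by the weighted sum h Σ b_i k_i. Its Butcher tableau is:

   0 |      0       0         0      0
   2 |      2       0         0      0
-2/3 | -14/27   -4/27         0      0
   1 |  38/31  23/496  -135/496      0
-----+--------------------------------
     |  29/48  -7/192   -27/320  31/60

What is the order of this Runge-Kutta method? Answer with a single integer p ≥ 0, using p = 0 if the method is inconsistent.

4

b = (29/48, -7/192, -27/320, 31/60)
c = (0, 2, -2/3, 1)
Ac = (0, 0, -8/27, 17/62)
Σ b_i: 29/48·1 + (-7/192)·1 + (-27/320)·1 + 31/60·1 = 1 ✓
b·c: (-7/192)·2 + (-27/320)·(-2/3) + 31/60·1 = 1/2 ✓
b·c²: (-7/192)·4 + (-27/320)·4/9 + 31/60·1 = 1/3 ✓
b·Ac: (-27/320)·(-8/27) + 31/60·17/62 = 1/6 ✓
b·c³: (-7/192)·8 + (-27/320)·(-8/27) + 31/60·1 = 1/4 ✓
b·(c∘Ac): (-27/320)·16/81 + 31/60·17/62 = 1/8 ✓
b·Ac²: (-27/320)·(-16/27) + 31/60·2/31 = 1/12 ✓
b·A²c: 31/60·5/62 = 1/24 ✓; 4 stages ⇒ order 4.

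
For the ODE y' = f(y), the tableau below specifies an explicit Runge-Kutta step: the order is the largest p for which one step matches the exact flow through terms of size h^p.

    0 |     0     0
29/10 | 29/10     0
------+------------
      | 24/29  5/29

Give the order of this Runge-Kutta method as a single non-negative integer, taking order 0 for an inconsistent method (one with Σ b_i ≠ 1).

b = (24/29, 5/29)
c = (0, 29/10)
Σ b_i: 24/29·1 + 5/29·1 = 1 ✓
b·c: 5/29·29/10 = 1/2 ✓; 2 stages ⇒ order 2.

2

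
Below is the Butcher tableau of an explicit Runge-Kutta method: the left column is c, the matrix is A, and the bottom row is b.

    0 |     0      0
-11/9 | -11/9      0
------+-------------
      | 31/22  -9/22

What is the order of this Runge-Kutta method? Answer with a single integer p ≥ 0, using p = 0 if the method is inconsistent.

2

b = (31/22, -9/22)
c = (0, -11/9)
Σ b_i: 31/22·1 + (-9/22)·1 = 1 ✓
b·c: (-9/22)·(-11/9) = 1/2 ✓; 2 stages ⇒ order 2.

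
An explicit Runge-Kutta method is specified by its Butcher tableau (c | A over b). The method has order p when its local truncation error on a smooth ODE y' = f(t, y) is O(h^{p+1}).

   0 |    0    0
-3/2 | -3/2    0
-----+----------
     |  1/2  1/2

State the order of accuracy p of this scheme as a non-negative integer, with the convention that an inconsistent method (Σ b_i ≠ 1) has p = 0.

1

b = (1/2, 1/2)
c = (0, -3/2)
Σ b_i: 1/2·1 + 1/2·1 = 1 ✓
b·c: 1/2·(-3/2) = -3/4 ≠ 1/2 ⇒ order 1.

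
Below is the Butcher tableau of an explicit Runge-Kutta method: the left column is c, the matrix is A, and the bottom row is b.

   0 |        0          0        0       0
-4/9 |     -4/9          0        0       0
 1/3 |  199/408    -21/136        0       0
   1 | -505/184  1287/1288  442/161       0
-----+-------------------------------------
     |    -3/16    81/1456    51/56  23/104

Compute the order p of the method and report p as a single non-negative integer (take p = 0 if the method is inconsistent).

4

b = (-3/16, 81/1456, 51/56, 23/104)
c = (0, -4/9, 1/3, 1)
Ac = (0, 0, 7/102, 65/138)
Σ b_i: (-3/16)·1 + 81/1456·1 + 51/56·1 + 23/104·1 = 1 ✓
b·c: 81/1456·(-4/9) + 51/56·1/3 + 23/104·1 = 1/2 ✓
b·c²: 81/1456·16/81 + 51/56·1/9 + 23/104·1 = 1/3 ✓
b·Ac: 51/56·7/102 + 23/104·65/138 = 1/6 ✓
b·c³: 81/1456·(-64/729) + 51/56·1/27 + 23/104·1 = 1/4 ✓
b·(c∘Ac): 51/56·7/306 + 23/104·65/138 = 1/8 ✓
b·Ac²: 51/56·(-14/459) + 23/104·104/207 = 1/12 ✓
b·A²c: 23/104·13/69 = 1/24 ✓; 4 stages ⇒ order 4.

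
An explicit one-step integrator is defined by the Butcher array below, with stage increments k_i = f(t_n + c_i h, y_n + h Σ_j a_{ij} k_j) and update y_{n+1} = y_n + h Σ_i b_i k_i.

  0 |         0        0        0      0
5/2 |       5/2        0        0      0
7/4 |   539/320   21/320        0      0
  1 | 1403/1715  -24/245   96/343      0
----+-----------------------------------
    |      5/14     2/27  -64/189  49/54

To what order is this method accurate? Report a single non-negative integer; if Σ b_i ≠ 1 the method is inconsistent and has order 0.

b = (5/14, 2/27, -64/189, 49/54)
c = (0, 5/2, 7/4, 1)
Ac = (0, 0, 21/128, 12/49)
Σ b_i: 5/14·1 + 2/27·1 + (-64/189)·1 + 49/54·1 = 1 ✓
b·c: 2/27·5/2 + (-64/189)·7/4 + 49/54·1 = 1/2 ✓
b·c²: 2/27·25/4 + (-64/189)·49/16 + 49/54·1 = 1/3 ✓
b·Ac: (-64/189)·21/128 + 49/54·12/49 = 1/6 ✓
b·c³: 2/27·125/8 + (-64/189)·343/64 + 49/54·1 = 1/4 ✓
b·(c∘Ac): (-64/189)·147/512 + 49/54·12/49 = 1/8 ✓
b·Ac²: (-64/189)·105/256 + 49/54·12/49 = 1/12 ✓
b·A²c: 49/54·9/196 = 1/24 ✓; 4 stages ⇒ order 4.

4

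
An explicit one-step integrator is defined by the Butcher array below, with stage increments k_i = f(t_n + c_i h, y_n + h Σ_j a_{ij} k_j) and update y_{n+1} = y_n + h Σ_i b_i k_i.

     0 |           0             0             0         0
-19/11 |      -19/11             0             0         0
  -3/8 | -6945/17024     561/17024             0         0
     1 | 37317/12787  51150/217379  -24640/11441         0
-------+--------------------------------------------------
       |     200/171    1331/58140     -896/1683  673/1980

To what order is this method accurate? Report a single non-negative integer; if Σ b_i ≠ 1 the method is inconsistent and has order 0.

b = (200/171, 1331/58140, -896/1683, 673/1980)
c = (0, -19/11, -3/8, 1)
Ac = (0, 0, -51/896, 270/673)
Σ b_i: 200/171·1 + 1331/58140·1 + (-896/1683)·1 + 673/1980·1 = 1 ✓
b·c: 1331/58140·(-19/11) + (-896/1683)·(-3/8) + 673/1980·1 = 1/2 ✓
b·c²: 1331/58140·361/121 + (-896/1683)·9/64 + 673/1980·1 = 1/3 ✓
b·Ac: (-896/1683)·(-51/896) + 673/1980·270/673 = 1/6 ✓
b·c³: 1331/58140·(-6859/1331) + (-896/1683)·(-27/512) + 673/1980·1 = 1/4 ✓
b·(c∘Ac): (-896/1683)·153/7168 + 673/1980·270/673 = 1/8 ✓
b·Ac²: (-896/1683)·969/9856 + 673/1980·2955/7403 = 1/12 ✓
b·A²c: 673/1980·165/1346 = 1/24 ✓; 4 stages ⇒ order 4.

4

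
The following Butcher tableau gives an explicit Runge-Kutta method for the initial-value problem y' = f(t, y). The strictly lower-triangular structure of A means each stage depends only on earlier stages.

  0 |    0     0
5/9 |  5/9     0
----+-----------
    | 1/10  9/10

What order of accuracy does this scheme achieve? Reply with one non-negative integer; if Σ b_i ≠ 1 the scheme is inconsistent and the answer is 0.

2

b = (1/10, 9/10)
c = (0, 5/9)
Σ b_i: 1/10·1 + 9/10·1 = 1 ✓
b·c: 9/10·5/9 = 1/2 ✓; 2 stages ⇒ order 2.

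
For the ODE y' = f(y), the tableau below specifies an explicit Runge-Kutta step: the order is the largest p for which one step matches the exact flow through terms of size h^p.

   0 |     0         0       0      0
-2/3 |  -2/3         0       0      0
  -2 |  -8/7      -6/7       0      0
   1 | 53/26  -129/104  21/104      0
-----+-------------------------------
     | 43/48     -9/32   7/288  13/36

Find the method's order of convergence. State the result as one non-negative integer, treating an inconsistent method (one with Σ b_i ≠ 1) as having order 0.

4

b = (43/48, -9/32, 7/288, 13/36)
c = (0, -2/3, -2, 1)
Ac = (0, 0, 4/7, 11/26)
Σ b_i: 43/48·1 + (-9/32)·1 + 7/288·1 + 13/36·1 = 1 ✓
b·c: (-9/32)·(-2/3) + 7/288·(-2) + 13/36·1 = 1/2 ✓
b·c²: (-9/32)·4/9 + 7/288·4 + 13/36·1 = 1/3 ✓
b·Ac: 7/288·4/7 + 13/36·11/26 = 1/6 ✓
b·c³: (-9/32)·(-8/27) + 7/288·(-8) + 13/36·1 = 1/4 ✓
b·(c∘Ac): 7/288·(-8/7) + 13/36·11/26 = 1/8 ✓
b·Ac²: 7/288·(-8/21) + 13/36·10/39 = 1/12 ✓
b·A²c: 13/36·3/26 = 1/24 ✓; 4 stages ⇒ order 4.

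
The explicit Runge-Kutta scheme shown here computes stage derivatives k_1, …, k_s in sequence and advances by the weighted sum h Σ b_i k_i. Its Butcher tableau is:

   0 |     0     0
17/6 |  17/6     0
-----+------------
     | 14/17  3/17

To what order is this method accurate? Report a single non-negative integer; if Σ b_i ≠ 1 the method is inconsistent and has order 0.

b = (14/17, 3/17)
c = (0, 17/6)
Σ b_i: 14/17·1 + 3/17·1 = 1 ✓
b·c: 3/17·17/6 = 1/2 ✓; 2 stages ⇒ order 2.

2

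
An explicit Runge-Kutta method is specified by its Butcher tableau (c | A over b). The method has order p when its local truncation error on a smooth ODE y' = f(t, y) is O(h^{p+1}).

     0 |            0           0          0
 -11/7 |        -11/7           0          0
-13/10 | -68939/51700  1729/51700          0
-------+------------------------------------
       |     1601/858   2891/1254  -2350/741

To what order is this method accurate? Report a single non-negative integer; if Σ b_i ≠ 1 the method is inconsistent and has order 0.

3

b = (1601/858, 2891/1254, -2350/741)
c = (0, -11/7, -13/10)
Ac = (0, 0, -247/4700)
Σ b_i: 1601/858·1 + 2891/1254·1 + (-2350/741)·1 = 1 ✓
b·c: 2891/1254·(-11/7) + (-2350/741)·(-13/10) = 1/2 ✓
b·c²: 2891/1254·121/49 + (-2350/741)·169/100 = 1/3 ✓
b·Ac: (-2350/741)·(-247/4700) = 1/6 ✓; 3 stages ⇒ order 3.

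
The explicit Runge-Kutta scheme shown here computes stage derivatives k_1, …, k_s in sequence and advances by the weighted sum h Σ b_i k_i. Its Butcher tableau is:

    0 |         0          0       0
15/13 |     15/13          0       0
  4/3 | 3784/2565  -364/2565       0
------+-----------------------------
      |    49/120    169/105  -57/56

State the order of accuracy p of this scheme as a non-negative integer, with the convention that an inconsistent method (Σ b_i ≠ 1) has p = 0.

b = (49/120, 169/105, -57/56)
c = (0, 15/13, 4/3)
Ac = (0, 0, -28/171)
Σ b_i: 49/120·1 + 169/105·1 + (-57/56)·1 = 1 ✓
b·c: 169/105·15/13 + (-57/56)·4/3 = 1/2 ✓
b·c²: 169/105·225/169 + (-57/56)·16/9 = 1/3 ✓
b·Ac: (-57/56)·(-28/171) = 1/6 ✓; 3 stages ⇒ order 3.

3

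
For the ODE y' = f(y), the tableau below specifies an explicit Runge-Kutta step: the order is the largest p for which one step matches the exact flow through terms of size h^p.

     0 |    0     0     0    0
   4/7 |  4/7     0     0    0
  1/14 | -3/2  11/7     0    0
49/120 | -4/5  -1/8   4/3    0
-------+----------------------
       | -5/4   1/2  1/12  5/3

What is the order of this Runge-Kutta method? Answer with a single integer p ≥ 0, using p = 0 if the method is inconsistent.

b = (-5/4, 1/2, 1/12, 5/3)
c = (0, 4/7, 1/14, 49/120)
Ac = (0, 0, 44/49, 1/42)
Σ b_i: (-5/4)·1 + 1/2·1 + 1/12·1 + 5/3·1 = 1 ✓
b·c: 1/2·4/7 + 1/12·1/14 + 5/3·49/120 = 35/36 ≠ 1/2 ⇒ order 1.

1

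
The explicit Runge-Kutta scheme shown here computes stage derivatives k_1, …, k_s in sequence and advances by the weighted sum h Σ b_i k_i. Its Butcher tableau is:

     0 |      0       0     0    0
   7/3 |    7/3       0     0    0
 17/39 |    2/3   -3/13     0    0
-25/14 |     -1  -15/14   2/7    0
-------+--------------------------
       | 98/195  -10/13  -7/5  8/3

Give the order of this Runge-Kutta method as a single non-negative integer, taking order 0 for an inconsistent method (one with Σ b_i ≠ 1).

1

b = (98/195, -10/13, -7/5, 8/3)
c = (0, 7/3, 17/39, -25/14)
Ac = (0, 0, -7/13, -1297/546)
Σ b_i: 98/195·1 + (-10/13)·1 + (-7/5)·1 + 8/3·1 = 1 ✓
b·c: (-10/13)·7/3 + (-7/5)·17/39 + 8/3·(-25/14) = -3261/455 ≠ 1/2 ⇒ order 1.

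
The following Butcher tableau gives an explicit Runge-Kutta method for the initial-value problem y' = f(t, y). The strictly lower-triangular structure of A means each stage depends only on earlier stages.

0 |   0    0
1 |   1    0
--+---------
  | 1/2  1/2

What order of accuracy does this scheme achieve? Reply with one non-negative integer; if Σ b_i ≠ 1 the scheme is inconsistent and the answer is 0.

2

b = (1/2, 1/2)
c = (0, 1)
Σ b_i: 1/2·1 + 1/2·1 = 1 ✓
b·c: 1/2·1 = 1/2 ✓; 2 stages ⇒ order 2.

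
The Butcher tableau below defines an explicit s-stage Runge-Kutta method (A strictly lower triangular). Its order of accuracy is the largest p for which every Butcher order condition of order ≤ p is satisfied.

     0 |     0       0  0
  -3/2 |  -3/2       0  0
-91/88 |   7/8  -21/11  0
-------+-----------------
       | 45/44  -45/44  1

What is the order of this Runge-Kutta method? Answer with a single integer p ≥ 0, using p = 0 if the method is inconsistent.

b = (45/44, -45/44, 1)
c = (0, -3/2, -91/88)
Ac = (0, 0, 63/22)
Σ b_i: 45/44·1 + (-45/44)·1 + 1·1 = 1 ✓
b·c: (-45/44)·(-3/2) + 1·(-91/88) = 1/2 ✓
b·c²: (-45/44)·9/4 + 1·8281/7744 = -9539/7744 ≠ 1/3 ⇒ order 2.
b·Ac: 1·63/22 = 63/22 ≠ 1/6

2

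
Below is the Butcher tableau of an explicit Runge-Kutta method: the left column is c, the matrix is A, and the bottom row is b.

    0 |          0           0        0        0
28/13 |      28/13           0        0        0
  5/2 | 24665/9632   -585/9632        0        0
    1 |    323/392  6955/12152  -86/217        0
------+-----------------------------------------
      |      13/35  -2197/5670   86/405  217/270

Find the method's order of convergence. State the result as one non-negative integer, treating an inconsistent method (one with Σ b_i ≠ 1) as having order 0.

b = (13/35, -2197/5670, 86/405, 217/270)
c = (0, 28/13, 5/2, 1)
Ac = (0, 0, -45/344, 15/62)
Σ b_i: 13/35·1 + (-2197/5670)·1 + 86/405·1 + 217/270·1 = 1 ✓
b·c: (-2197/5670)·28/13 + 86/405·5/2 + 217/270·1 = 1/2 ✓
b·c²: (-2197/5670)·784/169 + 86/405·25/4 + 217/270·1 = 1/3 ✓
b·Ac: 86/405·(-45/344) + 217/270·15/62 = 1/6 ✓
b·c³: (-2197/5670)·21952/2197 + 86/405·125/8 + 217/270·1 = 1/4 ✓
b·(c∘Ac): 86/405·(-225/688) + 217/270·15/62 = 1/8 ✓
b·Ac²: 86/405·(-315/1118) + 217/270·1005/5642 = 1/12 ✓
b·A²c: 217/270·45/868 = 1/24 ✓; 4 stages ⇒ order 4.

4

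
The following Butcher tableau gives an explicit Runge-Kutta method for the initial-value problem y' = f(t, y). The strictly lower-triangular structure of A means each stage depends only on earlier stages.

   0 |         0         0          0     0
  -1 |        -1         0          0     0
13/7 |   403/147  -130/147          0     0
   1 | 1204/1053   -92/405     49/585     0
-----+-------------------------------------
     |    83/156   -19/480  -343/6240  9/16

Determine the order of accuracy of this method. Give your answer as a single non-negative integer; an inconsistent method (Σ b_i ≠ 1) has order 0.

b = (83/156, -19/480, -343/6240, 9/16)
c = (0, -1, 13/7, 1)
Ac = (0, 0, 130/147, 31/81)
Σ b_i: 83/156·1 + (-19/480)·1 + (-343/6240)·1 + 9/16·1 = 1 ✓
b·c: (-19/480)·(-1) + (-343/6240)·13/7 + 9/16·1 = 1/2 ✓
b·c²: (-19/480)·1 + (-343/6240)·169/49 + 9/16·1 = 1/3 ✓
b·Ac: (-343/6240)·130/147 + 9/16·31/81 = 1/6 ✓
b·c³: (-19/480)·(-1) + (-343/6240)·2197/343 + 9/16·1 = 1/4 ✓
b·(c∘Ac): (-343/6240)·1690/1029 + 9/16·31/81 = 1/8 ✓
b·Ac²: (-343/6240)·(-130/147) + 9/16·5/81 = 1/12 ✓
b·A²c: 9/16·2/27 = 1/24 ✓; 4 stages ⇒ order 4.

4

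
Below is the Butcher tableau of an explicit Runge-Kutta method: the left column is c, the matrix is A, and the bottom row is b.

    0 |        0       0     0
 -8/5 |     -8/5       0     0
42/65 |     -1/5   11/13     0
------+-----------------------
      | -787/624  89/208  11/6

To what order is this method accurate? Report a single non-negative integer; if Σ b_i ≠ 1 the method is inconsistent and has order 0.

2

b = (-787/624, 89/208, 11/6)
c = (0, -8/5, 42/65)
Ac = (0, 0, -88/65)
Σ b_i: (-787/624)·1 + 89/208·1 + 11/6·1 = 1 ✓
b·c: 89/208·(-8/5) + 11/6·42/65 = 1/2 ✓
b·c²: 89/208·64/25 + 11/6·1764/4225 = 7862/4225 ≠ 1/3 ⇒ order 2.
b·Ac: 11/6·(-88/65) = -484/195 ≠ 1/6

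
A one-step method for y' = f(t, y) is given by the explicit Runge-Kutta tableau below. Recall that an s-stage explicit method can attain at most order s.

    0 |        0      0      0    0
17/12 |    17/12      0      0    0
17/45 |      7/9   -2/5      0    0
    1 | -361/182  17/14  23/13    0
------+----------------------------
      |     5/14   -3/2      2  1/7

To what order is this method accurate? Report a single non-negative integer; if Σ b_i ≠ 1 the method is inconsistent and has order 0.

1

b = (5/14, -3/2, 2, 1/7)
c = (0, 17/12, 17/45, 1)
Ac = (0, 0, -17/30, 78251/32760)
Σ b_i: 5/14·1 + (-3/2)·1 + 2·1 + 1/7·1 = 1 ✓
b·c: (-3/2)·17/12 + 2·17/45 + 1/7·1 = -3091/2520 ≠ 1/2 ⇒ order 1.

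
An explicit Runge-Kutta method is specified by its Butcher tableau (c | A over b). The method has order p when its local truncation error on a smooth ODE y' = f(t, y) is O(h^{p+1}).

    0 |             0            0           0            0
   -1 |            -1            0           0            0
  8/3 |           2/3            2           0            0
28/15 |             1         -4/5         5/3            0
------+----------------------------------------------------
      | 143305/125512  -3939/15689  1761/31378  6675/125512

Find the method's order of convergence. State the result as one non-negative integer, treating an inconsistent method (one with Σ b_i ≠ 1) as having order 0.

b = (143305/125512, -3939/15689, 1761/31378, 6675/125512)
c = (0, -1, 8/3, 28/15)
Ac = (0, 0, -2, 236/45)
Σ b_i: 143305/125512·1 + (-3939/15689)·1 + 1761/31378·1 + 6675/125512·1 = 1 ✓
b·c: (-3939/15689)·(-1) + 1761/31378·8/3 + 6675/125512·28/15 = 1/2 ✓
b·c²: (-3939/15689)·1 + 1761/31378·64/9 + 6675/125512·784/225 = 1/3 ✓
b·Ac: 1761/31378·(-2) + 6675/125512·236/45 = 1/6 ✓
b·c³: (-3939/15689)·(-1) + 1761/31378·512/27 + 6675/125512·21952/3375 = 1172831/706005 ≠ 1/4 ⇒ order 3.
b·(c∘Ac): 1761/31378·(-16/3) + 6675/125512·6608/675 = 31250/141201 ≠ 1/8
b·Ac²: 1761/31378·2 + 6675/125512·1492/135 = 197683/282402 ≠ 1/12
b·A²c: 6675/125512·(-10/3) = -11125/62756 ≠ 1/24

3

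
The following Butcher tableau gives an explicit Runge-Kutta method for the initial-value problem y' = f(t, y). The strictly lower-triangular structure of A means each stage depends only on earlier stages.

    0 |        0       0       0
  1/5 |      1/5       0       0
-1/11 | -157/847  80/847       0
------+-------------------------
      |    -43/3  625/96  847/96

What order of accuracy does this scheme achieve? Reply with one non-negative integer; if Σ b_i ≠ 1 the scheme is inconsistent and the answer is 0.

b = (-43/3, 625/96, 847/96)
c = (0, 1/5, -1/11)
Ac = (0, 0, 16/847)
Σ b_i: (-43/3)·1 + 625/96·1 + 847/96·1 = 1 ✓
b·c: 625/96·1/5 + 847/96·(-1/11) = 1/2 ✓
b·c²: 625/96·1/25 + 847/96·1/121 = 1/3 ✓
b·Ac: 847/96·16/847 = 1/6 ✓; 3 stages ⇒ order 3.

3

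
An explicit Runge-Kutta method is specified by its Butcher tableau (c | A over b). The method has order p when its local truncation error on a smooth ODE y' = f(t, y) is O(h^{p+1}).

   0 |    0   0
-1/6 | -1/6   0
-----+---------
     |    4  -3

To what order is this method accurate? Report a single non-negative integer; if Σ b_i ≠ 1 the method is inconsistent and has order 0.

b = (4, -3)
c = (0, -1/6)
Σ b_i: 4·1 + (-3)·1 = 1 ✓
b·c: (-3)·(-1/6) = 1/2 ✓; 2 stages ⇒ order 2.

2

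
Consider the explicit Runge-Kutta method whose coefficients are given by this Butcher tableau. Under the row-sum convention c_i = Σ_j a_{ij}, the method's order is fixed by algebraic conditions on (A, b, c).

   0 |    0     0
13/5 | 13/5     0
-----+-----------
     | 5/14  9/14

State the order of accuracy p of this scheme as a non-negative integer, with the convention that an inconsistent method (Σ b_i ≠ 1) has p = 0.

b = (5/14, 9/14)
c = (0, 13/5)
Σ b_i: 5/14·1 + 9/14·1 = 1 ✓
b·c: 9/14·13/5 = 117/70 ≠ 1/2 ⇒ order 1.

1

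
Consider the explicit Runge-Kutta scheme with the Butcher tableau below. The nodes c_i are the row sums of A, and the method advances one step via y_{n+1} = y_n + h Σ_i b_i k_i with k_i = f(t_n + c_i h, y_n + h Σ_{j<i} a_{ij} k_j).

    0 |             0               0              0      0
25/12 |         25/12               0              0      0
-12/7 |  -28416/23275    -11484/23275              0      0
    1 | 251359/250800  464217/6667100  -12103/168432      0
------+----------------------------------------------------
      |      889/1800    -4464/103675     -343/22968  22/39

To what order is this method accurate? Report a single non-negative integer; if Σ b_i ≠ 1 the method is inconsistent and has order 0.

b = (889/1800, -4464/103675, -343/22968, 22/39)
c = (0, 25/12, -12/7, 1)
Ac = (0, 0, -957/931, 897/3344)
Σ b_i: 889/1800·1 + (-4464/103675)·1 + (-343/22968)·1 + 22/39·1 = 1 ✓
b·c: (-4464/103675)·25/12 + (-343/22968)·(-12/7) + 22/39·1 = 1/2 ✓
b·c²: (-4464/103675)·625/144 + (-343/22968)·144/49 + 22/39·1 = 1/3 ✓
b·Ac: (-343/22968)·(-957/931) + 22/39·897/3344 = 1/6 ✓
b·c³: (-4464/103675)·15625/1728 + (-343/22968)·(-1728/343) + 22/39·1 = 1/4 ✓
b·(c∘Ac): (-343/22968)·11484/6517 + 22/39·897/3344 = 1/8 ✓
b·Ac²: (-343/22968)·(-7975/3724) + 22/39·3653/40128 = 1/12 ✓
b·A²c: 22/39·13/176 = 1/24 ✓; 4 stages ⇒ order 4.

4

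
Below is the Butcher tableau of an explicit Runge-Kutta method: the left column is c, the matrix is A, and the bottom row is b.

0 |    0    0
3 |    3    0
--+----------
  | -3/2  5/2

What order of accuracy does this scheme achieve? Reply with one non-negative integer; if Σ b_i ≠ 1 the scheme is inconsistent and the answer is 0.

b = (-3/2, 5/2)
c = (0, 3)
Σ b_i: (-3/2)·1 + 5/2·1 = 1 ✓
b·c: 5/2·3 = 15/2 ≠ 1/2 ⇒ order 1.

1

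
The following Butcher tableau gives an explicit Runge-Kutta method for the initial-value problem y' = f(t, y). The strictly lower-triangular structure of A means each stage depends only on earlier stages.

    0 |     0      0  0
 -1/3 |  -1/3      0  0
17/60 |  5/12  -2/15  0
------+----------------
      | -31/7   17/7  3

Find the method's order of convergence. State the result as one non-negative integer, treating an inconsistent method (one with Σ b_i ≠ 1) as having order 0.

b = (-31/7, 17/7, 3)
c = (0, -1/3, 17/60)
Ac = (0, 0, 2/45)
Σ b_i: (-31/7)·1 + 17/7·1 + 3·1 = 1 ✓
b·c: 17/7·(-1/3) + 3·17/60 = 17/420 ≠ 1/2 ⇒ order 1.

1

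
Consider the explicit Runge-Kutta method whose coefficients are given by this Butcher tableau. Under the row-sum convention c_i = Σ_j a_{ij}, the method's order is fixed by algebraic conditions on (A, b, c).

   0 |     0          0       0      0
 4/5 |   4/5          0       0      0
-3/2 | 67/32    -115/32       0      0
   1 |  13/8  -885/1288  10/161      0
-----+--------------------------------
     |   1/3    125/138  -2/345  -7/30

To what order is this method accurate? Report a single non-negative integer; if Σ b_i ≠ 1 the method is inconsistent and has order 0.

4

b = (1/3, 125/138, -2/345, -7/30)
c = (0, 4/5, -3/2, 1)
Ac = (0, 0, -23/8, -9/14)
Σ b_i: 1/3·1 + 125/138·1 + (-2/345)·1 + (-7/30)·1 = 1 ✓
b·c: 125/138·4/5 + (-2/345)·(-3/2) + (-7/30)·1 = 1/2 ✓
b·c²: 125/138·16/25 + (-2/345)·9/4 + (-7/30)·1 = 1/3 ✓
b·Ac: (-2/345)·(-23/8) + (-7/30)·(-9/14) = 1/6 ✓
b·c³: 125/138·64/125 + (-2/345)·(-27/8) + (-7/30)·1 = 1/4 ✓
b·(c∘Ac): (-2/345)·69/16 + (-7/30)·(-9/14) = 1/8 ✓
b·Ac²: (-2/345)·(-23/10) + (-7/30)·(-3/10) = 1/12 ✓
b·A²c: (-7/30)·(-5/28) = 1/24 ✓; 4 stages ⇒ order 4.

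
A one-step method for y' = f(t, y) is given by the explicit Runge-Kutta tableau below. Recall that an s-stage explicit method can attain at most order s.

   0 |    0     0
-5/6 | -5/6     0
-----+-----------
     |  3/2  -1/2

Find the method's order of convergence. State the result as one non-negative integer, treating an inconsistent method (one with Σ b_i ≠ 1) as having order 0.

1

b = (3/2, -1/2)
c = (0, -5/6)
Σ b_i: 3/2·1 + (-1/2)·1 = 1 ✓
b·c: (-1/2)·(-5/6) = 5/12 ≠ 1/2 ⇒ order 1.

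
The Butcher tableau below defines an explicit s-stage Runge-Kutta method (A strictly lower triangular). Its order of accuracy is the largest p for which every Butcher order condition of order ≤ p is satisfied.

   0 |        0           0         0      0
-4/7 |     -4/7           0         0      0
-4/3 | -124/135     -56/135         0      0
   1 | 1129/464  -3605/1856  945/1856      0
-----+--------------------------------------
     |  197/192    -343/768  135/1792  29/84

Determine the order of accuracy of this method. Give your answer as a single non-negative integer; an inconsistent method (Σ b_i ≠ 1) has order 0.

b = (197/192, -343/768, 135/1792, 29/84)
c = (0, -4/7, -4/3, 1)
Ac = (0, 0, 32/135, 25/58)
Σ b_i: 197/192·1 + (-343/768)·1 + 135/1792·1 + 29/84·1 = 1 ✓
b·c: (-343/768)·(-4/7) + 135/1792·(-4/3) + 29/84·1 = 1/2 ✓
b·c²: (-343/768)·16/49 + 135/1792·16/9 + 29/84·1 = 1/3 ✓
b·Ac: 135/1792·32/135 + 29/84·25/58 = 1/6 ✓
b·c³: (-343/768)·(-64/343) + 135/1792·(-64/27) + 29/84·1 = 1/4 ✓
b·(c∘Ac): 135/1792·(-128/405) + 29/84·25/58 = 1/8 ✓
b·Ac²: 135/1792·(-128/945) + 29/84·55/203 = 1/12 ✓
b·A²c: 29/84·7/58 = 1/24 ✓; 4 stages ⇒ order 4.

4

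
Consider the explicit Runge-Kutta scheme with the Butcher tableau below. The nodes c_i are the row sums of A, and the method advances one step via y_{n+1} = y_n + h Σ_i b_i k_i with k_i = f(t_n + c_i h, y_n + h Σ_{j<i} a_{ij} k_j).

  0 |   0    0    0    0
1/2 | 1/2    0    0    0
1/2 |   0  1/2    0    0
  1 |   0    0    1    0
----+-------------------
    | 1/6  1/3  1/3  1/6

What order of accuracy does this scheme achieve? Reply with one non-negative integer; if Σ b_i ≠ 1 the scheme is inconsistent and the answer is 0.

b = (1/6, 1/3, 1/3, 1/6)
c = (0, 1/2, 1/2, 1)
Ac = (0, 0, 1/4, 1/2)
Σ b_i: 1/6·1 + 1/3·1 + 1/3·1 + 1/6·1 = 1 ✓
b·c: 1/3·1/2 + 1/3·1/2 + 1/6·1 = 1/2 ✓
b·c²: 1/3·1/4 + 1/3·1/4 + 1/6·1 = 1/3 ✓
b·Ac: 1/3·1/4 + 1/6·1/2 = 1/6 ✓
b·c³: 1/3·1/8 + 1/3·1/8 + 1/6·1 = 1/4 ✓
b·(c∘Ac): 1/3·1/8 + 1/6·1/2 = 1/8 ✓
b·Ac²: 1/3·1/8 + 1/6·1/4 = 1/12 ✓
b·A²c: 1/6·1/4 = 1/24 ✓; 4 stages ⇒ order 4.

4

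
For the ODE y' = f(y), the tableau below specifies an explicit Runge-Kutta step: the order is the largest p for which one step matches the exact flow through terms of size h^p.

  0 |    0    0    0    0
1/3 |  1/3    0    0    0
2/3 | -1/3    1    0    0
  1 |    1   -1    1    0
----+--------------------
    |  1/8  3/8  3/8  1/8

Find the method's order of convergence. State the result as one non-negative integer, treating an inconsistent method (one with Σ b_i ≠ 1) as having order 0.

4

b = (1/8, 3/8, 3/8, 1/8)
c = (0, 1/3, 2/3, 1)
Ac = (0, 0, 1/3, 1/3)
Σ b_i: 1/8·1 + 3/8·1 + 3/8·1 + 1/8·1 = 1 ✓
b·c: 3/8·1/3 + 3/8·2/3 + 1/8·1 = 1/2 ✓
b·c²: 3/8·1/9 + 3/8·4/9 + 1/8·1 = 1/3 ✓
b·Ac: 3/8·1/3 + 1/8·1/3 = 1/6 ✓
b·c³: 3/8·1/27 + 3/8·8/27 + 1/8·1 = 1/4 ✓
b·(c∘Ac): 3/8·2/9 + 1/8·1/3 = 1/8 ✓
b·Ac²: 3/8·1/9 + 1/8·1/3 = 1/12 ✓
b·A²c: 1/8·1/3 = 1/24 ✓; 4 stages ⇒ order 4.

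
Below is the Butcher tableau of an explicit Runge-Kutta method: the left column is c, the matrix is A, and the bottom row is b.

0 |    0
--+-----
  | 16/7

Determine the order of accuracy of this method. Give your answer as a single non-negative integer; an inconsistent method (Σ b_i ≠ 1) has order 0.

b = (16/7)
c = (0)
Σ b_i: 16/7·1 = 16/7 ≠ 1 ⇒ order 0.

0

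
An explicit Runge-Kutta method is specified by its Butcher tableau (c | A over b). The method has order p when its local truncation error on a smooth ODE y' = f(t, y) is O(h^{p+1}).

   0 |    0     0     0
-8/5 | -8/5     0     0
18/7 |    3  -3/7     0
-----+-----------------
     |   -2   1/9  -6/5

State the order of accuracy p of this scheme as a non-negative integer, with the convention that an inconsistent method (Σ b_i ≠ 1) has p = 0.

b = (-2, 1/9, -6/5)
c = (0, -8/5, 18/7)
Ac = (0, 0, 24/35)
Σ b_i: (-2)·1 + 1/9·1 + (-6/5)·1 = -139/45 ≠ 1 ⇒ order 0.

0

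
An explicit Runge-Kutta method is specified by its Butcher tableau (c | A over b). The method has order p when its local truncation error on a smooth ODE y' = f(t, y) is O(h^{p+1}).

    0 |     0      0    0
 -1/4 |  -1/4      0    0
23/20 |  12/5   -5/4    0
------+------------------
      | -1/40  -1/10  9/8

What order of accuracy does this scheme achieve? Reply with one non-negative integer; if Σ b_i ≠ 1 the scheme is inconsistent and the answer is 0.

1

b = (-1/40, -1/10, 9/8)
c = (0, -1/4, 23/20)
Ac = (0, 0, 5/16)
Σ b_i: (-1/40)·1 + (-1/10)·1 + 9/8·1 = 1 ✓
b·c: (-1/10)·(-1/4) + 9/8·23/20 = 211/160 ≠ 1/2 ⇒ order 1.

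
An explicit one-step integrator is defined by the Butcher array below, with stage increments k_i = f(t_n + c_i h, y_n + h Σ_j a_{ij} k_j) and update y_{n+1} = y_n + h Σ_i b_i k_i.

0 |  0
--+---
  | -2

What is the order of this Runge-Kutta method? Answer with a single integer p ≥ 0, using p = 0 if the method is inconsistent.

b = (-2)
c = (0)
Σ b_i: (-2)·1 = -2 ≠ 1 ⇒ order 0.

0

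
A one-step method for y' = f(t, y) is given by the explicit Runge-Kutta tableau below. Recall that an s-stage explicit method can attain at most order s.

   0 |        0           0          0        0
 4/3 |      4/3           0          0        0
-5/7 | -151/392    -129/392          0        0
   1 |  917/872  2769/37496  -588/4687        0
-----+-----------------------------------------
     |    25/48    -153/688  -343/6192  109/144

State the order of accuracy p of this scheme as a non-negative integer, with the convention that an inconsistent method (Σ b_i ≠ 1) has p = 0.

4

b = (25/48, -153/688, -343/6192, 109/144)
c = (0, 4/3, -5/7, 1)
Ac = (0, 0, -43/98, 41/218)
Σ b_i: 25/48·1 + (-153/688)·1 + (-343/6192)·1 + 109/144·1 = 1 ✓
b·c: (-153/688)·4/3 + (-343/6192)·(-5/7) + 109/144·1 = 1/2 ✓
b·c²: (-153/688)·16/9 + (-343/6192)·25/49 + 109/144·1 = 1/3 ✓
b·Ac: (-343/6192)·(-43/98) + 109/144·41/218 = 1/6 ✓
b·c³: (-153/688)·64/27 + (-343/6192)·(-125/343) + 109/144·1 = 1/4 ✓
b·(c∘Ac): (-343/6192)·215/686 + 109/144·41/218 = 1/8 ✓
b·Ac²: (-343/6192)·(-86/147) + 109/144·22/327 = 1/12 ✓
b·A²c: 109/144·6/109 = 1/24 ✓; 4 stages ⇒ order 4.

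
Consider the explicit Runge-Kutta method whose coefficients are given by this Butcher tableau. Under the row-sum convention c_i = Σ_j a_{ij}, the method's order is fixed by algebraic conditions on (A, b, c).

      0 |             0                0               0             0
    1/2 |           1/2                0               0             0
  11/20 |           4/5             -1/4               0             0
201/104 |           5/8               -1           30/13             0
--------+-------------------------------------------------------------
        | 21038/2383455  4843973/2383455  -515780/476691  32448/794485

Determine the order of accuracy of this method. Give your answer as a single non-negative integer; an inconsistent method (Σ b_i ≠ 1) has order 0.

b = (21038/2383455, 4843973/2383455, -515780/476691, 32448/794485)
c = (0, 1/2, 11/20, 201/104)
Ac = (0, 0, -1/8, 10/13)
Σ b_i: 21038/2383455·1 + 4843973/2383455·1 + (-515780/476691)·1 + 32448/794485·1 = 1 ✓
b·c: 4843973/2383455·1/2 + (-515780/476691)·11/20 + 32448/794485·201/104 = 1/2 ✓
b·c²: 4843973/2383455·1/4 + (-515780/476691)·121/400 + 32448/794485·40401/10816 = 1/3 ✓
b·Ac: (-515780/476691)·(-1/8) + 32448/794485·10/13 = 1/6 ✓
b·c³: 4843973/2383455·1/8 + (-515780/476691)·1331/8000 + 32448/794485·8120601/1124864 = 304781171/826264400 ≠ 1/4 ⇒ order 3.
b·(c∘Ac): (-515780/476691)·(-11/160) + 32448/794485·1005/676 = 515231/3813528 ≠ 1/8
b·Ac²: (-515780/476691)·(-1/16) + 32448/794485·233/520 = 4095977/47669100 ≠ 1/12
b·A²c: 32448/794485·(-15/52) = -1872/158897 ≠ 1/24

3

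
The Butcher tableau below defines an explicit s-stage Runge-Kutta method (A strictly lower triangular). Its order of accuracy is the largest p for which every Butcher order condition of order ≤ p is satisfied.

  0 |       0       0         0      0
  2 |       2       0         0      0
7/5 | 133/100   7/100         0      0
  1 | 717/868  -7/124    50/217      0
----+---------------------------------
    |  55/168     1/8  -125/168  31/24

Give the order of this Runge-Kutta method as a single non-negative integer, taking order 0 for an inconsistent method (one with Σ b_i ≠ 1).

4

b = (55/168, 1/8, -125/168, 31/24)
c = (0, 2, 7/5, 1)
Ac = (0, 0, 7/50, 13/62)
Σ b_i: 55/168·1 + 1/8·1 + (-125/168)·1 + 31/24·1 = 1 ✓
b·c: 1/8·2 + (-125/168)·7/5 + 31/24·1 = 1/2 ✓
b·c²: 1/8·4 + (-125/168)·49/25 + 31/24·1 = 1/3 ✓
b·Ac: (-125/168)·7/50 + 31/24·13/62 = 1/6 ✓
b·c³: 1/8·8 + (-125/168)·343/125 + 31/24·1 = 1/4 ✓
b·(c∘Ac): (-125/168)·49/250 + 31/24·13/62 = 1/8 ✓
b·Ac²: (-125/168)·7/25 + 31/24·7/31 = 1/12 ✓
b·A²c: 31/24·1/31 = 1/24 ✓; 4 stages ⇒ order 4.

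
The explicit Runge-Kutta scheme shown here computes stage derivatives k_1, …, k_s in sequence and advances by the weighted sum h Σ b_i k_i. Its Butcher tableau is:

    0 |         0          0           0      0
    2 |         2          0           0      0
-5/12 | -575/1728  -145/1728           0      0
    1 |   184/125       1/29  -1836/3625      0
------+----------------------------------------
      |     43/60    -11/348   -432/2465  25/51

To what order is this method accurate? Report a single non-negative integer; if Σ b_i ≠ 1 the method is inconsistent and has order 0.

4

b = (43/60, -11/348, -432/2465, 25/51)
c = (0, 2, -5/12, 1)
Ac = (0, 0, -145/864, 7/25)
Σ b_i: 43/60·1 + (-11/348)·1 + (-432/2465)·1 + 25/51·1 = 1 ✓
b·c: (-11/348)·2 + (-432/2465)·(-5/12) + 25/51·1 = 1/2 ✓
b·c²: (-11/348)·4 + (-432/2465)·25/144 + 25/51·1 = 1/3 ✓
b·Ac: (-432/2465)·(-145/864) + 25/51·7/25 = 1/6 ✓
b·c³: (-11/348)·8 + (-432/2465)·(-125/1728) + 25/51·1 = 1/4 ✓
b·(c∘Ac): (-432/2465)·725/10368 + 25/51·7/25 = 1/8 ✓
b·Ac²: (-432/2465)·(-145/432) + 25/51·1/20 = 1/12 ✓
b·A²c: 25/51·17/200 = 1/24 ✓; 4 stages ⇒ order 4.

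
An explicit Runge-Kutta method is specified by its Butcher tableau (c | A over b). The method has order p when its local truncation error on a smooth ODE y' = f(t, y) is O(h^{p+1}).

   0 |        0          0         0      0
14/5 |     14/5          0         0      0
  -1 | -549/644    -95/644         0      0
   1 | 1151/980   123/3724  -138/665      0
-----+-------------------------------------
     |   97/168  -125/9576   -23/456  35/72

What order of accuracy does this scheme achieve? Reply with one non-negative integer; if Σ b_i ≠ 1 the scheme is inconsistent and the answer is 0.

4

b = (97/168, -125/9576, -23/456, 35/72)
c = (0, 14/5, -1, 1)
Ac = (0, 0, -19/46, 3/10)
Σ b_i: 97/168·1 + (-125/9576)·1 + (-23/456)·1 + 35/72·1 = 1 ✓
b·c: (-125/9576)·14/5 + (-23/456)·(-1) + 35/72·1 = 1/2 ✓
b·c²: (-125/9576)·196/25 + (-23/456)·1 + 35/72·1 = 1/3 ✓
b·Ac: (-23/456)·(-19/46) + 35/72·3/10 = 1/6 ✓
b·c³: (-125/9576)·2744/125 + (-23/456)·(-1) + 35/72·1 = 1/4 ✓
b·(c∘Ac): (-23/456)·19/46 + 35/72·3/10 = 1/8 ✓
b·Ac²: (-23/456)·(-133/115) + 35/72·9/175 = 1/12 ✓
b·A²c: 35/72·3/35 = 1/24 ✓; 4 stages ⇒ order 4.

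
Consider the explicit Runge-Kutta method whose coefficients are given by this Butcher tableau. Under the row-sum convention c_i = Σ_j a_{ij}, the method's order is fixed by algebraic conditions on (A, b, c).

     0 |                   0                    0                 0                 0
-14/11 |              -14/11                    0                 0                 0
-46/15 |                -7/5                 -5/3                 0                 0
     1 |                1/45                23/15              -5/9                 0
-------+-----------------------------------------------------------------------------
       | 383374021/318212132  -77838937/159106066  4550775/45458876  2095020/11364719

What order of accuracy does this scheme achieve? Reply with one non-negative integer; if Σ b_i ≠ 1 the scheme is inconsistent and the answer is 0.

3

b = (383374021/318212132, -77838937/159106066, 4550775/45458876, 2095020/11364719)
c = (0, -14/11, -46/15, 1)
Ac = (0, 0, 70/33, -368/1485)
Σ b_i: 383374021/318212132·1 + (-77838937/159106066)·1 + 4550775/45458876·1 + 2095020/11364719·1 = 1 ✓
b·c: (-77838937/159106066)·(-14/11) + 4550775/45458876·(-46/15) + 2095020/11364719·1 = 1/2 ✓
b·c²: (-77838937/159106066)·196/121 + 4550775/45458876·2116/225 + 2095020/11364719·1 = 1/3 ✓
b·Ac: 4550775/45458876·70/33 + 2095020/11364719·(-368/1485) = 1/6 ✓
b·c³: (-77838937/159106066)·(-2744/1331) + 4550775/45458876·(-97336/3375) + 2095020/11364719·1 = -9530740858/5625535905 ≠ 1/4 ⇒ order 3.
b·(c∘Ac): 4550775/45458876·(-644/99) + 2095020/11364719·(-368/1485) = -261357533/375035727 ≠ 1/8
b·Ac²: 4550775/45458876·(-980/363) + 2095020/11364719·(-26864/9801) = -79324145/102282471 ≠ 1/12
b·A²c: 2095020/11364719·(-350/297) = -81473000/375035727 ≠ 1/24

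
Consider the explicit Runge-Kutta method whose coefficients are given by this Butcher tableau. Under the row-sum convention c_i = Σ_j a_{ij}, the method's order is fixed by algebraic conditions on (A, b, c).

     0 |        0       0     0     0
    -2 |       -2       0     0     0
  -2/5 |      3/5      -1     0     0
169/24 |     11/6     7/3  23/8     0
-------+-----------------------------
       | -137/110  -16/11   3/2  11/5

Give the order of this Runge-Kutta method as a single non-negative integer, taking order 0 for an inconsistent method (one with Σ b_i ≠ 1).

1

b = (-137/110, -16/11, 3/2, 11/5)
c = (0, -2, -2/5, 169/24)
Ac = (0, 0, 2, -349/60)
Σ b_i: (-137/110)·1 + (-16/11)·1 + 3/2·1 + 11/5·1 = 1 ✓
b·c: (-16/11)·(-2) + 3/2·(-2/5) + 11/5·169/24 = 23497/1320 ≠ 1/2 ⇒ order 1.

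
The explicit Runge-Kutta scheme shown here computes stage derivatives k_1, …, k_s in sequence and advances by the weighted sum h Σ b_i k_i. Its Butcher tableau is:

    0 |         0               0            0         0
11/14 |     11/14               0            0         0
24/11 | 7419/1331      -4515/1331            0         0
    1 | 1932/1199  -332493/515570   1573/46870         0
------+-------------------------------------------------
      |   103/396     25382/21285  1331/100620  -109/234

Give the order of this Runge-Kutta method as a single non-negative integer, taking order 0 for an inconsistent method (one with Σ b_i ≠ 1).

b = (103/396, 25382/21285, 1331/100620, -109/234)
c = (0, 11/14, 24/11, 1)
Ac = (0, 0, -645/242, -189/436)
Σ b_i: 103/396·1 + 25382/21285·1 + 1331/100620·1 + (-109/234)·1 = 1 ✓
b·c: 25382/21285·11/14 + 1331/100620·24/11 + (-109/234)·1 = 1/2 ✓
b·c²: 25382/21285·121/196 + 1331/100620·576/121 + (-109/234)·1 = 1/3 ✓
b·Ac: 1331/100620·(-645/242) + (-109/234)·(-189/436) = 1/6 ✓
b·c³: 25382/21285·1331/2744 + 1331/100620·13824/1331 + (-109/234)·1 = 1/4 ✓
b·(c∘Ac): 1331/100620·(-7740/1331) + (-109/234)·(-189/436) = 1/8 ✓
b·Ac²: 1331/100620·(-645/308) + (-109/234)·(-1455/6104) = 1/12 ✓
b·A²c: (-109/234)·(-39/436) = 1/24 ✓; 4 stages ⇒ order 4.

4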